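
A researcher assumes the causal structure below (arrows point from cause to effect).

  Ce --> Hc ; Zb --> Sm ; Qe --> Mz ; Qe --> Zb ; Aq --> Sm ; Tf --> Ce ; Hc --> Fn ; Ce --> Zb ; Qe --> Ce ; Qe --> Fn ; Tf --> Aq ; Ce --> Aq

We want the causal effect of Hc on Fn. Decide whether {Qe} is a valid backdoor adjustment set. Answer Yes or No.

Backdoor paths from Hc to Fn (paths whose first edge points into Hc):
  P1: Hc <- Ce <- Qe -> Fn
  P2: Hc <- Ce <- Tf -> Aq -> Sm <- Zb <- Qe -> Fn
  P3: Hc <- Ce -> Aq -> Sm <- Zb <- Qe -> Fn
  P4: Hc <- Ce -> Zb <- Qe -> Fn
Condition 1 (no descendant of Hc in the set): holds — descendants of Hc are {Fn}; none are in {Qe}.
Condition 2 (every backdoor path blocked by {Qe}):
  P1: blocked at fork node Qe ∈ conditioning set.
  P2: blocked at collider Sm (neither it nor any descendant is in the conditioning set).
  P3: blocked at collider Sm (neither it nor any descendant is in the conditioning set).
  P4: blocked at collider Zb (neither it nor any descendant is in the conditioning set).
{Qe} satisfies the backdoor criterion.

Yes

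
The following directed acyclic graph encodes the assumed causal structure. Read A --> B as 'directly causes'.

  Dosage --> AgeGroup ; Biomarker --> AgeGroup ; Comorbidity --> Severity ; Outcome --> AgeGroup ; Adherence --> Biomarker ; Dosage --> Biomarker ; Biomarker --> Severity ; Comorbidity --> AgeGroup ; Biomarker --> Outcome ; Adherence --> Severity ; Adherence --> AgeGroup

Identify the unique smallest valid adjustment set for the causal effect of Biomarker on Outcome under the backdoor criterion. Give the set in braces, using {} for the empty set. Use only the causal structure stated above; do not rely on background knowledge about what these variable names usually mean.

Variables eligible for adjustment (non-descendants of Biomarker, excluding Biomarker and Outcome): {Adherence, Comorbidity, Dosage}.
Backdoor paths from Biomarker to Outcome:
  P1: Biomarker <- Adherence -> Severity <- Comorbidity -> AgeGroup <- Outcome
  P2: Biomarker <- Adherence -> AgeGroup <- Outcome
  P3: Biomarker <- Dosage -> AgeGroup <- Outcome
Each backdoor path contains an unconditioned collider, so every path is already blocked with the empty conditioning set:
  P1: blocked at collider Severity (neither it nor any descendant is in the conditioning set).
  P2: blocked at collider AgeGroup (neither it nor any descendant is in the conditioning set).
  P3: blocked at collider AgeGroup (neither it nor any descendant is in the conditioning set).
The empty set is therefore the unique smallest valid set.

{}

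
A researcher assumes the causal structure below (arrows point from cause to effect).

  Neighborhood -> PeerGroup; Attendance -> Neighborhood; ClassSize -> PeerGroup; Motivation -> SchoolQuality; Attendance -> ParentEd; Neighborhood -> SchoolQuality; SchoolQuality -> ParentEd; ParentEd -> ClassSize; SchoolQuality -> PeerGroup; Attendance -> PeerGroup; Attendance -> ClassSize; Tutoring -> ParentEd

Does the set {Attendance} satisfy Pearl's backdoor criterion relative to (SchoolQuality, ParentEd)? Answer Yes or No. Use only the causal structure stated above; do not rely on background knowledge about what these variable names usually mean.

Yes

Backdoor paths from SchoolQuality to ParentEd (paths whose first edge points into SchoolQuality):
  P1: SchoolQuality <- Neighborhood <- Attendance -> ParentEd
  P2: SchoolQuality <- Neighborhood <- Attendance -> ClassSize <- ParentEd
  P3: SchoolQuality <- Neighborhood <- Attendance -> PeerGroup <- ClassSize <- ParentEd
  P4: SchoolQuality <- Neighborhood -> PeerGroup <- Attendance -> ParentEd
  P5: SchoolQuality <- Neighborhood -> PeerGroup <- Attendance -> ClassSize <- ParentEd
  P6: SchoolQuality <- Neighborhood -> PeerGroup <- ClassSize <- Attendance -> ParentEd
  P7: SchoolQuality <- Neighborhood -> PeerGroup <- ClassSize <- ParentEd
Condition 1 (no descendant of SchoolQuality in the set): holds — descendants of SchoolQuality are {ClassSize, ParentEd, PeerGroup}; none are in {Attendance}.
Condition 2 (every backdoor path blocked by {Attendance}):
  P1: blocked at fork node Attendance ∈ conditioning set.
  P2: blocked at fork node Attendance ∈ conditioning set.
  P3: blocked at fork node Attendance ∈ conditioning set.
  P4: blocked at collider PeerGroup (neither it nor any descendant is in the conditioning set).
  P5: blocked at collider PeerGroup (neither it nor any descendant is in the conditioning set).
  P6: blocked at collider PeerGroup (neither it nor any descendant is in the conditioning set).
  P7: blocked at collider PeerGroup (neither it nor any descendant is in the conditioning set).
{Attendance} satisfies the backdoor criterion.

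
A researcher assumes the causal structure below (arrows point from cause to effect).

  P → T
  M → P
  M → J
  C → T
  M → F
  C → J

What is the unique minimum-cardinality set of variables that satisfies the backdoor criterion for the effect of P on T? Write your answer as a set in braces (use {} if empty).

{}

Variables eligible for adjustment (non-descendants of P, excluding P and T): {C, F, J, M}.
Backdoor paths from P to T:
  P1: P <- M -> J <- C -> T
Each backdoor path contains an unconditioned collider, so every path is already blocked with the empty conditioning set:
  P1: blocked at collider J (neither it nor any descendant is in the conditioning set).
The empty set is therefore the unique smallest valid set.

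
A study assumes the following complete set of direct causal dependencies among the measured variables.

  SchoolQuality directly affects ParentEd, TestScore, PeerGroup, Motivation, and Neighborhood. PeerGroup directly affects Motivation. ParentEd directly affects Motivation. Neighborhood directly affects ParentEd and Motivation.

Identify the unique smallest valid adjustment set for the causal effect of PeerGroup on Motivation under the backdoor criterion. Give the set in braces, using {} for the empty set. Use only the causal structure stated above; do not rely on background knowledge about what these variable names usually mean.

Variables eligible for adjustment (non-descendants of PeerGroup, excluding PeerGroup and Motivation): {Neighborhood, ParentEd, SchoolQuality, TestScore}.
Backdoor paths from PeerGroup to Motivation:
  P1: PeerGroup <- SchoolQuality -> Neighborhood -> ParentEd -> Motivation
  P2: PeerGroup <- SchoolQuality -> Neighborhood -> Motivation
  P3: PeerGroup <- SchoolQuality -> ParentEd <- Neighborhood -> Motivation
  P4: PeerGroup <- SchoolQuality -> ParentEd -> Motivation
  P5: PeerGroup <- SchoolQuality -> Motivation
The empty set is not sufficient: P1 (PeerGroup <- SchoolQuality -> Neighborhood -> ParentEd -> Motivation) has no collider blocking it and no conditioned non-collider, so it is open.
Try {SchoolQuality}:
  P1: blocked at fork node SchoolQuality ∈ conditioning set.
  P2: blocked at fork node SchoolQuality ∈ conditioning set.
  P3: blocked at fork node SchoolQuality ∈ conditioning set.
  P4: blocked at fork node SchoolQuality ∈ conditioning set.
  P5: blocked at fork node SchoolQuality ∈ conditioning set.
{SchoolQuality} contains no descendant of PeerGroup and blocks every backdoor path.
No other singleton works — e.g. {Neighborhood} leaves P4 open — so {SchoolQuality} is the unique smallest valid adjustment set.

{SchoolQuality}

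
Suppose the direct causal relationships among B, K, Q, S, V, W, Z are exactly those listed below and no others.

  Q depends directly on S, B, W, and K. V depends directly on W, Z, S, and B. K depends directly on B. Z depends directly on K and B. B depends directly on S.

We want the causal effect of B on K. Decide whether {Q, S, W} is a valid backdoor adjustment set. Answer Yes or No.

No

Backdoor paths from B to K (paths whose first edge points into B):
  P1: B <- S -> Q <- W -> V <- Z <- K
  P2: B <- S -> Q <- K
  P3: B <- S -> V <- W -> Q <- K
  P4: B <- S -> V <- Z <- K
Condition 1 (no descendant of B in the set): FAILS — Q is a descendant of B.
Condition 2 (every backdoor path blocked by {Q, S, W}):
  P1: blocked at fork node S ∈ conditioning set.
  P2: blocked at fork node S ∈ conditioning set.
  P3: blocked at fork node S ∈ conditioning set.
  P4: blocked at fork node S ∈ conditioning set.
{Q, S, W} does not satisfy the backdoor criterion.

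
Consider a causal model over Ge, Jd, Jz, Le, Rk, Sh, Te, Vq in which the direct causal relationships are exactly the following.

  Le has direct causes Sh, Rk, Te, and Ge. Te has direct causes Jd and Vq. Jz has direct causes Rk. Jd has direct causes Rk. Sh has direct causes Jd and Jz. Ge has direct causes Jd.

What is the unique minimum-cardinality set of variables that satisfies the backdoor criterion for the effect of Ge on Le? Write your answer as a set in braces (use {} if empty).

{Jd}

Variables eligible for adjustment (non-descendants of Ge, excluding Ge and Le): {Jd, Jz, Rk, Sh, Te, Vq}.
Backdoor paths from Ge to Le:
  P1: Ge <- Jd <- Rk -> Jz -> Sh -> Le
  P2: Ge <- Jd <- Rk -> Le
  P3: Ge <- Jd -> Te -> Le
  P4: Ge <- Jd -> Sh <- Jz <- Rk -> Le
  P5: Ge <- Jd -> Sh -> Le
The empty set is not sufficient: P1 (Ge <- Jd <- Rk -> Jz -> Sh -> Le) has no collider blocking it and no conditioned non-collider, so it is open.
Try {Jd}:
  P1: blocked at chain node Jd ∈ conditioning set.
  P2: blocked at chain node Jd ∈ conditioning set.
  P3: blocked at fork node Jd ∈ conditioning set.
  P4: blocked at fork node Jd ∈ conditioning set.
  P5: blocked at fork node Jd ∈ conditioning set.
{Jd} contains no descendant of Ge and blocks every backdoor path.
No other singleton works — e.g. {Rk} leaves P3 open — so {Jd} is the unique smallest valid adjustment set.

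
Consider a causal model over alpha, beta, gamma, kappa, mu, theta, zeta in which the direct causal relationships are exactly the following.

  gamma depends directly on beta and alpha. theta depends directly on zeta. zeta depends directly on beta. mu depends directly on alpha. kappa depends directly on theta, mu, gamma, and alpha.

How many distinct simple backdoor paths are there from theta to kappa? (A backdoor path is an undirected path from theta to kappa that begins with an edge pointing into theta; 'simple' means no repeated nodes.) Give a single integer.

A backdoor path from theta to kappa is any simple undirected path whose first edge points into theta (i.e. leaves theta via a parent).
Parents of theta: {zeta}.
Enumerating:
  P1: theta <- zeta <- beta -> gamma <- alpha -> mu -> kappa
  P2: theta <- zeta <- beta -> gamma <- alpha -> kappa
  P3: theta <- zeta <- beta -> gamma -> kappa
That exhausts the simple backdoor paths. Count: 3.

3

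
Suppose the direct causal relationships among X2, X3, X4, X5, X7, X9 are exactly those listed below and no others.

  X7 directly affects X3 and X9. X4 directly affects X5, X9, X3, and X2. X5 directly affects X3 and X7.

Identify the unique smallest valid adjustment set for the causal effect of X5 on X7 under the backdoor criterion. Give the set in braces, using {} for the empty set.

{}

Variables eligible for adjustment (non-descendants of X5, excluding X5 and X7): {X2, X4}.
Backdoor paths from X5 to X7:
  P1: X5 <- X4 -> X9 <- X7
  P2: X5 <- X4 -> X3 <- X7
Each backdoor path contains an unconditioned collider, so every path is already blocked with the empty conditioning set:
  P1: blocked at collider X9 (neither it nor any descendant is in the conditioning set).
  P2: blocked at collider X3 (neither it nor any descendant is in the conditioning set).
The empty set is therefore the unique smallest valid set.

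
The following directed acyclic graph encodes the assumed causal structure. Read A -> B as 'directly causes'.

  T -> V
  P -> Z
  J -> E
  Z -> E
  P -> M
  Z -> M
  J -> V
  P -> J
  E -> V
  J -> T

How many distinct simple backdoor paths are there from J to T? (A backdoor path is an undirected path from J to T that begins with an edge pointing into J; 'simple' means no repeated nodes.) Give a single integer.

A backdoor path from J to T is any simple undirected path whose first edge points into J (i.e. leaves J via a parent).
Parents of J: {P}.
Enumerating:
  P1: J <- P -> Z -> E -> V <- T
  P2: J <- P -> M <- Z -> E -> V <- T
That exhausts the simple backdoor paths. Count: 2.

2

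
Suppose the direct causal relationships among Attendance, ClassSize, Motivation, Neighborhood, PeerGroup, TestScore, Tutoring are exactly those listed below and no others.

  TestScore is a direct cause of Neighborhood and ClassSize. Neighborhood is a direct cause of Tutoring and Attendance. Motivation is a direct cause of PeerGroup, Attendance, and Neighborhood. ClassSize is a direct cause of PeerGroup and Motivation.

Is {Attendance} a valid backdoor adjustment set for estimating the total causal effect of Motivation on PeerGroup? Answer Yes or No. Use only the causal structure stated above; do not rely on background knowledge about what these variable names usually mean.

No

Backdoor paths from Motivation to PeerGroup (paths whose first edge points into Motivation):
  P1: Motivation <- ClassSize -> PeerGroup
Condition 1 (no descendant of Motivation in the set): FAILS — Attendance is a descendant of Motivation.
Condition 2 (every backdoor path blocked by {Attendance}):
  P1: open — no interior node is in the conditioning set.
{Attendance} does not satisfy the backdoor criterion.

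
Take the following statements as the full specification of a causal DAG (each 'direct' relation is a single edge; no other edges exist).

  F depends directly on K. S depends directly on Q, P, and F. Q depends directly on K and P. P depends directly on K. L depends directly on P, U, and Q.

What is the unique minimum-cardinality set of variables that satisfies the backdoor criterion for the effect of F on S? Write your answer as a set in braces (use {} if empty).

Variables eligible for adjustment (non-descendants of F, excluding F and S): {K, L, P, Q, U}.
Backdoor paths from F to S:
  P1: F <- K -> P -> Q -> S
  P2: F <- K -> P -> L <- Q -> S
  P3: F <- K -> P -> S
  P4: F <- K -> Q <- P -> S
  P5: F <- K -> Q -> L <- P -> S
  P6: F <- K -> Q -> S
The empty set is not sufficient: P1 (F <- K -> P -> Q -> S) has no collider blocking it and no conditioned non-collider, so it is open.
Try {K}:
  P1: blocked at fork node K ∈ conditioning set.
  P2: blocked at fork node K ∈ conditioning set.
  P3: blocked at fork node K ∈ conditioning set.
  P4: blocked at fork node K ∈ conditioning set.
  P5: blocked at fork node K ∈ conditioning set.
  P6: blocked at fork node K ∈ conditioning set.
{K} contains no descendant of F and blocks every backdoor path.
No other singleton works — e.g. {U} leaves P1 open — so {K} is the unique smallest valid adjustment set.

{K}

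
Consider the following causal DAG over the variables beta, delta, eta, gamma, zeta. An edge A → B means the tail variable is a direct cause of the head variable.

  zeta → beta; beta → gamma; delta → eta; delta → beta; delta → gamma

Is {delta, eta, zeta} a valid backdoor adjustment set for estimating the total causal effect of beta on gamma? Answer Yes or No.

Yes

Backdoor paths from beta to gamma (paths whose first edge points into beta):
  P1: beta <- delta -> gamma
Condition 1 (no descendant of beta in the set): holds — descendants of beta are {gamma}; none are in {delta, eta, zeta}.
Condition 2 (every backdoor path blocked by {delta, eta, zeta}):
  P1: blocked at fork node delta ∈ conditioning set.
{delta, eta, zeta} satisfies the backdoor criterion.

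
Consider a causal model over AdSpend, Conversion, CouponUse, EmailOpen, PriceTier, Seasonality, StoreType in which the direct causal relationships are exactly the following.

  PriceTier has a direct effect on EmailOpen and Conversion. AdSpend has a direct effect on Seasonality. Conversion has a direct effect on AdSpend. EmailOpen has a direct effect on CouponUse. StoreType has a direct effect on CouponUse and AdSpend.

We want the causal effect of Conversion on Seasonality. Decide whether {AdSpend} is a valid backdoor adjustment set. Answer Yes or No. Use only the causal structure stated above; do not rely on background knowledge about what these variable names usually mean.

No

Backdoor paths from Conversion to Seasonality (paths whose first edge points into Conversion):
  P1: Conversion <- PriceTier -> EmailOpen -> CouponUse <- StoreType -> AdSpend -> Seasonality
Condition 1 (no descendant of Conversion in the set): FAILS — AdSpend is a descendant of Conversion.
Condition 2 (every backdoor path blocked by {AdSpend}):
  P1: blocked at collider CouponUse (neither it nor any descendant is in the conditioning set).
{AdSpend} does not satisfy the backdoor criterion.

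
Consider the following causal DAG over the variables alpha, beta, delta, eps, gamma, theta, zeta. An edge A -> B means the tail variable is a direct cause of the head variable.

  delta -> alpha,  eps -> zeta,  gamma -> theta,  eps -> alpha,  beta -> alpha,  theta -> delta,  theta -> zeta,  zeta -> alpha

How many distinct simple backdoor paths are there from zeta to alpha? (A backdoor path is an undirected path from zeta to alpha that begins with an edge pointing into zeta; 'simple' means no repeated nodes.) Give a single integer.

2

A backdoor path from zeta to alpha is any simple undirected path whose first edge points into zeta (i.e. leaves zeta via a parent).
Parents of zeta: {eps, theta}.
Enumerating:
  P1: zeta <- eps -> alpha
  P2: zeta <- theta -> delta -> alpha
That exhausts the simple backdoor paths. Count: 2.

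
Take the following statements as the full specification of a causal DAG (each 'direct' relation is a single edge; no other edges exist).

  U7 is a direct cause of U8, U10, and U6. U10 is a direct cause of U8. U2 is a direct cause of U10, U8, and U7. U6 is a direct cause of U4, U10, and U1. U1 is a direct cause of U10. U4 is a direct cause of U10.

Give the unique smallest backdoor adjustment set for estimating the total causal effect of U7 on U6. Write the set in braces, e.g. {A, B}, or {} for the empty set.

Variables eligible for adjustment (non-descendants of U7, excluding U7 and U6): {U2}.
Backdoor paths from U7 to U6:
  P1: U7 <- U2 -> U10 <- U6
  P2: U7 <- U2 -> U10 <- U1 <- U6
  P3: U7 <- U2 -> U10 <- U4 <- U6
  P4: U7 <- U2 -> U8 <- U10 <- U6
  P5: U7 <- U2 -> U8 <- U10 <- U1 <- U6
  P6: U7 <- U2 -> U8 <- U10 <- U4 <- U6
Each backdoor path contains an unconditioned collider, so every path is already blocked with the empty conditioning set:
  P1: blocked at collider U10 (neither it nor any descendant is in the conditioning set).
  P2: blocked at collider U10 (neither it nor any descendant is in the conditioning set).
  P3: blocked at collider U10 (neither it nor any descendant is in the conditioning set).
  P4: blocked at collider U8 (neither it nor any descendant is in the conditioning set).
  P5: blocked at collider U8 (neither it nor any descendant is in the conditioning set).
  P6: blocked at collider U8 (neither it nor any descendant is in the conditioning set).
The empty set is therefore the unique smallest valid set.

{}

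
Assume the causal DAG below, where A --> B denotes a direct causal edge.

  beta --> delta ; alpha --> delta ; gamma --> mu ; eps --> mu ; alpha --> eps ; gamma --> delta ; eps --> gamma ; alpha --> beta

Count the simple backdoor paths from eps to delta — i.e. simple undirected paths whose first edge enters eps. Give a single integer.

2

A backdoor path from eps to delta is any simple undirected path whose first edge points into eps (i.e. leaves eps via a parent).
Parents of eps: {alpha}.
Enumerating:
  P1: eps <- alpha -> beta -> delta
  P2: eps <- alpha -> delta
That exhausts the simple backdoor paths. Count: 2.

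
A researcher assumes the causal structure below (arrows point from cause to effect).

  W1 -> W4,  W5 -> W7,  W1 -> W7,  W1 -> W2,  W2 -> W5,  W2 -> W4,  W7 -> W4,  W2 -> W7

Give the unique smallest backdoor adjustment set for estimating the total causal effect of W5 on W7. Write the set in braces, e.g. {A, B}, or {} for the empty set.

Variables eligible for adjustment (non-descendants of W5, excluding W5 and W7): {W1, W2}.
Backdoor paths from W5 to W7:
  P1: W5 <- W2 <- W1 -> W7
  P2: W5 <- W2 <- W1 -> W4 <- W7
  P3: W5 <- W2 -> W7
  P4: W5 <- W2 -> W4 <- W1 -> W7
  P5: W5 <- W2 -> W4 <- W7
The empty set is not sufficient: P1 (W5 <- W2 <- W1 -> W7) has no collider blocking it and no conditioned non-collider, so it is open.
Try {W2}:
  P1: blocked at chain node W2 ∈ conditioning set.
  P2: blocked at chain node W2 ∈ conditioning set.
  P3: blocked at fork node W2 ∈ conditioning set.
  P4: blocked at fork node W2 ∈ conditioning set.
  P5: blocked at fork node W2 ∈ conditioning set.
{W2} contains no descendant of W5 and blocks every backdoor path.
No other singleton works — e.g. {W1} leaves P3 open — so {W2} is the unique smallest valid adjustment set.

{W2}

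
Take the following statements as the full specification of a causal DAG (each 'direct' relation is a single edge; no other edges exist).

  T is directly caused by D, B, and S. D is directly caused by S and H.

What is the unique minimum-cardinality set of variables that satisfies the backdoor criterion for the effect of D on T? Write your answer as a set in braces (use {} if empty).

Variables eligible for adjustment (non-descendants of D, excluding D and T): {B, H, S}.
Backdoor paths from D to T:
  P1: D <- S -> T
The empty set is not sufficient: P1 (D <- S -> T) has no collider blocking it and no conditioned non-collider, so it is open.
Try {S}:
  P1: blocked at fork node S ∈ conditioning set.
{S} contains no descendant of D and blocks every backdoor path.
No other singleton works — e.g. {H} leaves P1 open — so {S} is the unique smallest valid adjustment set.

{S}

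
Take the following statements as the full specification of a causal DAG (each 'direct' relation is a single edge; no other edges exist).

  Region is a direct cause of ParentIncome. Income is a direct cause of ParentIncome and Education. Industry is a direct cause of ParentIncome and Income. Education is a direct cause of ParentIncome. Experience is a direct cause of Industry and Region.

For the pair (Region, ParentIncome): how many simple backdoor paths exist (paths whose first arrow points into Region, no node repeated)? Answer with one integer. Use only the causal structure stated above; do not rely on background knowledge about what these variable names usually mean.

A backdoor path from Region to ParentIncome is any simple undirected path whose first edge points into Region (i.e. leaves Region via a parent).
Parents of Region: {Experience}.
Enumerating:
  P1: Region <- Experience -> Industry -> Income -> Education -> ParentIncome
  P2: Region <- Experience -> Industry -> Income -> ParentIncome
  P3: Region <- Experience -> Industry -> ParentIncome
That exhausts the simple backdoor paths. Count: 3.

3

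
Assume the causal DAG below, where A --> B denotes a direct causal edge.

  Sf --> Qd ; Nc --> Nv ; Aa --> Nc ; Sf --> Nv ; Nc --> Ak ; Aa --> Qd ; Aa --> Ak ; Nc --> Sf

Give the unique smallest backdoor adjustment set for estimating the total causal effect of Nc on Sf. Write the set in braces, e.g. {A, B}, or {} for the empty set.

Variables eligible for adjustment (non-descendants of Nc, excluding Nc and Sf): {Aa}.
Backdoor paths from Nc to Sf:
  P1: Nc <- Aa -> Qd <- Sf
Each backdoor path contains an unconditioned collider, so every path is already blocked with the empty conditioning set:
  P1: blocked at collider Qd (neither it nor any descendant is in the conditioning set).
The empty set is therefore the unique smallest valid set.

{}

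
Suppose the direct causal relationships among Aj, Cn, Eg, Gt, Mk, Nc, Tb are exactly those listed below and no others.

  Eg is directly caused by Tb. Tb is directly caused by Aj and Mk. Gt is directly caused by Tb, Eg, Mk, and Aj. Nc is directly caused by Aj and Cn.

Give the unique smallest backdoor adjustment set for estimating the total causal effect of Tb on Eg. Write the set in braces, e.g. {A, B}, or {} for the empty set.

Variables eligible for adjustment (non-descendants of Tb, excluding Tb and Eg): {Aj, Cn, Mk, Nc}.
Backdoor paths from Tb to Eg:
  P1: Tb <- Mk -> Gt <- Eg
  P2: Tb <- Aj -> Gt <- Eg
Each backdoor path contains an unconditioned collider, so every path is already blocked with the empty conditioning set:
  P1: blocked at collider Gt (neither it nor any descendant is in the conditioning set).
  P2: blocked at collider Gt (neither it nor any descendant is in the conditioning set).
The empty set is therefore the unique smallest valid set.

{}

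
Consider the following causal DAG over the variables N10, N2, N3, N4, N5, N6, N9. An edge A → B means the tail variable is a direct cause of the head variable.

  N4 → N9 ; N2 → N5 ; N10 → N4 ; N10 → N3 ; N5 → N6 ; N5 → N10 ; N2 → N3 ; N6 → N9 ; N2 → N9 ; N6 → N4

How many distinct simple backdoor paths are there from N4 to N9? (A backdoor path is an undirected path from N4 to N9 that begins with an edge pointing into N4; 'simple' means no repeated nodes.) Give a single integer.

A backdoor path from N4 to N9 is any simple undirected path whose first edge points into N4 (i.e. leaves N4 via a parent).
Parents of N4: {N10, N6}.
Enumerating:
  P1: N4 <- N10 <- N5 <- N2 -> N9
  P2: N4 <- N10 <- N5 -> N6 -> N9
  P3: N4 <- N10 -> N3 <- N2 -> N5 -> N6 -> N9
  P4: N4 <- N10 -> N3 <- N2 -> N9
  P5: N4 <- N6 <- N5 <- N2 -> N9
  P6: N4 <- N6 <- N5 -> N10 -> N3 <- N2 -> N9
  P7: N4 <- N6 -> N9
That exhausts the simple backdoor paths. Count: 7.

7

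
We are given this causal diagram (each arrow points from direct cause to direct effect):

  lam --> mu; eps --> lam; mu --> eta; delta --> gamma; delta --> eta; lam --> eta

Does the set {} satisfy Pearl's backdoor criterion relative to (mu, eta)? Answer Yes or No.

Backdoor paths from mu to eta (paths whose first edge points into mu):
  P1: mu <- lam -> eta
Condition 1 (no descendant of mu in the set): holds — descendants of mu are {eta}; none are in {}.
Condition 2 (every backdoor path blocked by {}):
  P1: open — no interior node is in the conditioning set.
{} does not satisfy the backdoor criterion.

No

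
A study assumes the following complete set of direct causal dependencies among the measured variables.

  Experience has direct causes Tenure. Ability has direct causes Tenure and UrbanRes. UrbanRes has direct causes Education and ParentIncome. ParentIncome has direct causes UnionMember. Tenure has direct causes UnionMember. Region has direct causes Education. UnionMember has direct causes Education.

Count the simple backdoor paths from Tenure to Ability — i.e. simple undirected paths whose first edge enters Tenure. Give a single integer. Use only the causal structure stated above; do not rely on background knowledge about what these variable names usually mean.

A backdoor path from Tenure to Ability is any simple undirected path whose first edge points into Tenure (i.e. leaves Tenure via a parent).
Parents of Tenure: {UnionMember}.
Enumerating:
  P1: Tenure <- UnionMember <- Education -> UrbanRes -> Ability
  P2: Tenure <- UnionMember -> ParentIncome -> UrbanRes -> Ability
That exhausts the simple backdoor paths. Count: 2.

2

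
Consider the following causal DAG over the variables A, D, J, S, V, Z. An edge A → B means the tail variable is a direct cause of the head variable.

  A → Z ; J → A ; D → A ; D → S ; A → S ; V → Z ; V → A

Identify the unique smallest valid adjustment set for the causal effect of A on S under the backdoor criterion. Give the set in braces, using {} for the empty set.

{D}

Variables eligible for adjustment (non-descendants of A, excluding A and S): {D, J, V}.
Backdoor paths from A to S:
  P1: A <- D -> S
The empty set is not sufficient: P1 (A <- D -> S) has no collider blocking it and no conditioned non-collider, so it is open.
Try {D}:
  P1: blocked at fork node D ∈ conditioning set.
{D} contains no descendant of A and blocks every backdoor path.
No other singleton works — e.g. {V} leaves P1 open — so {D} is the unique smallest valid adjustment set.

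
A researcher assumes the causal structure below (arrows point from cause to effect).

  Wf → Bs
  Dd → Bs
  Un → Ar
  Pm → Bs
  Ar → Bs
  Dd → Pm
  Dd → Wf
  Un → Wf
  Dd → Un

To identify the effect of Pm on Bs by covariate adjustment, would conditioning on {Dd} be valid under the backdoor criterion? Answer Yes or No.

Backdoor paths from Pm to Bs (paths whose first edge points into Pm):
  P1: Pm <- Dd -> Un -> Wf -> Bs
  P2: Pm <- Dd -> Un -> Ar -> Bs
  P3: Pm <- Dd -> Wf <- Un -> Ar -> Bs
  P4: Pm <- Dd -> Wf -> Bs
  P5: Pm <- Dd -> Bs
Condition 1 (no descendant of Pm in the set): holds — descendants of Pm are {Bs}; none are in {Dd}.
Condition 2 (every backdoor path blocked by {Dd}):
  P1: blocked at fork node Dd ∈ conditioning set.
  P2: blocked at fork node Dd ∈ conditioning set.
  P3: blocked at fork node Dd ∈ conditioning set.
  P4: blocked at fork node Dd ∈ conditioning set.
  P5: blocked at fork node Dd ∈ conditioning set.
{Dd} satisfies the backdoor criterion.

Yes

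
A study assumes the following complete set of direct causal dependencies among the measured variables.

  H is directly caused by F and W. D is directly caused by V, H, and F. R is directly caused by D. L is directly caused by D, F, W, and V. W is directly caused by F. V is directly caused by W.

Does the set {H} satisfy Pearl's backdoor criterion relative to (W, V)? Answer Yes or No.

Backdoor paths from W to V (paths whose first edge points into W):
  P1: W <- F -> H -> D <- V
  P2: W <- F -> H -> D -> L <- V
  P3: W <- F -> D <- V
  P4: W <- F -> D -> L <- V
  P5: W <- F -> L <- V
  P6: W <- F -> L <- D <- V
Condition 1 (no descendant of W in the set): FAILS — H is a descendant of W.
Condition 2 (every backdoor path blocked by {H}):
  P1: blocked at chain node H ∈ conditioning set.
  P2: blocked at chain node H ∈ conditioning set.
  P3: blocked at collider D (neither it nor any descendant is in the conditioning set).
  P4: blocked at collider L (neither it nor any descendant is in the conditioning set).
  P5: blocked at collider L (neither it nor any descendant is in the conditioning set).
  P6: blocked at collider L (neither it nor any descendant is in the conditioning set).
{H} does not satisfy the backdoor criterion.

No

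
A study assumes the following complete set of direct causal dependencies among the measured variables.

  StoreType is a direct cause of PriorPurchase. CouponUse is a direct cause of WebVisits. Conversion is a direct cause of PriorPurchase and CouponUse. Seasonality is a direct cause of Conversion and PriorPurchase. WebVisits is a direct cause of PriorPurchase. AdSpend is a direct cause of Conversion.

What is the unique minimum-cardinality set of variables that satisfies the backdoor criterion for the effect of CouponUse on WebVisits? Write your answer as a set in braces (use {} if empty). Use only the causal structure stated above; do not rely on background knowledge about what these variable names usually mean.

{}

Variables eligible for adjustment (non-descendants of CouponUse, excluding CouponUse and WebVisits): {AdSpend, Conversion, Seasonality, StoreType}.
Backdoor paths from CouponUse to WebVisits:
  P1: CouponUse <- Conversion <- Seasonality -> PriorPurchase <- WebVisits
  P2: CouponUse <- Conversion -> PriorPurchase <- WebVisits
Each backdoor path contains an unconditioned collider, so every path is already blocked with the empty conditioning set:
  P1: blocked at collider PriorPurchase (neither it nor any descendant is in the conditioning set).
  P2: blocked at collider PriorPurchase (neither it nor any descendant is in the conditioning set).
The empty set is therefore the unique smallest valid set.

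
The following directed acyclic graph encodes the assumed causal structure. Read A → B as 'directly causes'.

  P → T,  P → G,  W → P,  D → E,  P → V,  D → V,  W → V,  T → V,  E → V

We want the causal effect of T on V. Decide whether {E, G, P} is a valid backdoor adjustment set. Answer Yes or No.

Backdoor paths from T to V (paths whose first edge points into T):
  P1: T <- P <- W -> V
  P2: T <- P -> V
Condition 1 (no descendant of T in the set): holds — descendants of T are {V}; none are in {E, G, P}.
Condition 2 (every backdoor path blocked by {E, G, P}):
  P1: blocked at chain node P ∈ conditioning set.
  P2: blocked at fork node P ∈ conditioning set.
{E, G, P} satisfies the backdoor criterion.

Yes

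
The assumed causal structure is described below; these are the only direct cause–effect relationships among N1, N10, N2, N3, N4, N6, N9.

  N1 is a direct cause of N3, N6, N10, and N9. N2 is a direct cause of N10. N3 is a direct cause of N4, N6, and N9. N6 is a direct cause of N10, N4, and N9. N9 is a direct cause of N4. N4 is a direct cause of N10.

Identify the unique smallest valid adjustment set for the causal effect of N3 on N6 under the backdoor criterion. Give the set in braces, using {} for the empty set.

Variables eligible for adjustment (non-descendants of N3, excluding N3 and N6): {N1, N2}.
Backdoor paths from N3 to N6:
  P1: N3 <- N1 -> N6
  P2: N3 <- N1 -> N9 <- N6
  P3: N3 <- N1 -> N9 -> N4 <- N6
  P4: N3 <- N1 -> N9 -> N4 -> N10 <- N6
  P5: N3 <- N1 -> N10 <- N6
  P6: N3 <- N1 -> N10 <- N4 <- N6
  P7: N3 <- N1 -> N10 <- N4 <- N9 <- N6
The empty set is not sufficient: P1 (N3 <- N1 -> N6) has no collider blocking it and no conditioned non-collider, so it is open.
Try {N1}:
  P1: blocked at fork node N1 ∈ conditioning set.
  P2: blocked at fork node N1 ∈ conditioning set.
  P3: blocked at fork node N1 ∈ conditioning set.
  P4: blocked at fork node N1 ∈ conditioning set.
  P5: blocked at fork node N1 ∈ conditioning set.
  P6: blocked at fork node N1 ∈ conditioning set.
  P7: blocked at fork node N1 ∈ conditioning set.
{N1} contains no descendant of N3 and blocks every backdoor path.
No other singleton works — e.g. {N2} leaves P1 open — so {N1} is the unique smallest valid adjustment set.

{N1}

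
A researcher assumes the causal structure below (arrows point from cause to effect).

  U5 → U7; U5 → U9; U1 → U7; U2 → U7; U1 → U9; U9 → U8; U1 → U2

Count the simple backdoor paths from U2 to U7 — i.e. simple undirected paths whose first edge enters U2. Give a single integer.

A backdoor path from U2 to U7 is any simple undirected path whose first edge points into U2 (i.e. leaves U2 via a parent).
Parents of U2: {U1}.
Enumerating:
  P1: U2 <- U1 -> U9 <- U5 -> U7
  P2: U2 <- U1 -> U7
That exhausts the simple backdoor paths. Count: 2.

2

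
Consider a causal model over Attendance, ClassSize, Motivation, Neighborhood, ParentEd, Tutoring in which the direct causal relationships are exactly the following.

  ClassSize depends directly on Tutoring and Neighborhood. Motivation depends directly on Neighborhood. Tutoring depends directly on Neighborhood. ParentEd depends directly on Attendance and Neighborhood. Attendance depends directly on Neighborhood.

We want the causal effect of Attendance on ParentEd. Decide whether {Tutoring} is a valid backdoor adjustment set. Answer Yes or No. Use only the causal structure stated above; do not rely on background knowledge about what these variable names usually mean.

No

Backdoor paths from Attendance to ParentEd (paths whose first edge points into Attendance):
  P1: Attendance <- Neighborhood -> ParentEd
Condition 1 (no descendant of Attendance in the set): holds — descendants of Attendance are {ParentEd}; none are in {Tutoring}.
Condition 2 (every backdoor path blocked by {Tutoring}):
  P1: open — no interior node is in the conditioning set.
{Tutoring} does not satisfy the backdoor criterion.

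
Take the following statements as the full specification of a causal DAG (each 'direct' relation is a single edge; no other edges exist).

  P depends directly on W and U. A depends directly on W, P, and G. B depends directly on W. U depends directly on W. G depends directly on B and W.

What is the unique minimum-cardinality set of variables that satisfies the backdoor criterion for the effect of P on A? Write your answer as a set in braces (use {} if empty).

Variables eligible for adjustment (non-descendants of P, excluding P and A): {B, G, U, W}.
Backdoor paths from P to A:
  P1: P <- W -> B -> G -> A
  P2: P <- W -> G -> A
  P3: P <- W -> A
  P4: P <- U <- W -> B -> G -> A
  P5: P <- U <- W -> G -> A
  P6: P <- U <- W -> A
The empty set is not sufficient: P1 (P <- W -> B -> G -> A) has no collider blocking it and no conditioned non-collider, so it is open.
Try {W}:
  P1: blocked at fork node W ∈ conditioning set.
  P2: blocked at fork node W ∈ conditioning set.
  P3: blocked at fork node W ∈ conditioning set.
  P4: blocked at fork node W ∈ conditioning set.
  P5: blocked at fork node W ∈ conditioning set.
  P6: blocked at fork node W ∈ conditioning set.
{W} contains no descendant of P and blocks every backdoor path.
No other singleton works — e.g. {U} leaves P1 open — so {W} is the unique smallest valid adjustment set.

{W}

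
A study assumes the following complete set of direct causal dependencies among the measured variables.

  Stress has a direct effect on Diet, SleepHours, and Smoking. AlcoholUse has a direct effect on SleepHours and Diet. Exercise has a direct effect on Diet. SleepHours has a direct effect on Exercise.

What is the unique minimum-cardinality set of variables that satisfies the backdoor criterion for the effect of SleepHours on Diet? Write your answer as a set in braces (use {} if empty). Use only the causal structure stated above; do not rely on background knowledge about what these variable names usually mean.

Variables eligible for adjustment (non-descendants of SleepHours, excluding SleepHours and Diet): {AlcoholUse, Smoking, Stress}.
Backdoor paths from SleepHours to Diet:
  P1: SleepHours <- Stress -> Diet
  P2: SleepHours <- AlcoholUse -> Diet
The empty set is not sufficient: P1 (SleepHours <- Stress -> Diet) has no collider blocking it and no conditioned non-collider, so it is open.
Try {AlcoholUse, Stress}:
  P1: blocked at fork node Stress ∈ conditioning set.
  P2: blocked at fork node AlcoholUse ∈ conditioning set.
{AlcoholUse, Stress} contains no descendant of SleepHours and blocks every backdoor path.
Every element of {AlcoholUse, Stress} is needed (dropping AlcoholUse leaves P2 open; dropping Stress leaves P1 open), so no proper subset is valid.
Among all size-2 subsets of the eligible variables, only {AlcoholUse, Stress} blocks every backdoor path, so it is the unique smallest valid adjustment set.

{AlcoholUse, Stress}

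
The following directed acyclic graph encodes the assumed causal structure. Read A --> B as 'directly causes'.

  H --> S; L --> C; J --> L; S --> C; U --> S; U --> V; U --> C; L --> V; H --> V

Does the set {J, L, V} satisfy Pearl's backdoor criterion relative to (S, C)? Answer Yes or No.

Backdoor paths from S to C (paths whose first edge points into S):
  P1: S <- H -> V <- L -> C
  P2: S <- H -> V <- U -> C
  P3: S <- U -> V <- L -> C
  P4: S <- U -> C
Condition 1 (no descendant of S in the set): holds — descendants of S are {C}; none are in {J, L, V}.
Condition 2 (every backdoor path blocked by {J, L, V}):
  P1: blocked at fork node L ∈ conditioning set.
  P2: open — collider(s) V are conditioned on (or have a conditioned descendant) and no non-collider on the path is in the set.
  P3: blocked at fork node L ∈ conditioning set.
  P4: open — no interior node is in the conditioning set.
{J, L, V} does not satisfy the backdoor criterion.

No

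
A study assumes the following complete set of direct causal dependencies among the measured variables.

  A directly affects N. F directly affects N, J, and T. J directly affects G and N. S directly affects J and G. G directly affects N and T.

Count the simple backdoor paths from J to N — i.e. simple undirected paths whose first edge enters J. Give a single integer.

4

A backdoor path from J to N is any simple undirected path whose first edge points into J (i.e. leaves J via a parent).
Parents of J: {F, S}.
Enumerating:
  P1: J <- F -> T <- G -> N
  P2: J <- F -> N
  P3: J <- S -> G -> T <- F -> N
  P4: J <- S -> G -> N
That exhausts the simple backdoor paths. Count: 4.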